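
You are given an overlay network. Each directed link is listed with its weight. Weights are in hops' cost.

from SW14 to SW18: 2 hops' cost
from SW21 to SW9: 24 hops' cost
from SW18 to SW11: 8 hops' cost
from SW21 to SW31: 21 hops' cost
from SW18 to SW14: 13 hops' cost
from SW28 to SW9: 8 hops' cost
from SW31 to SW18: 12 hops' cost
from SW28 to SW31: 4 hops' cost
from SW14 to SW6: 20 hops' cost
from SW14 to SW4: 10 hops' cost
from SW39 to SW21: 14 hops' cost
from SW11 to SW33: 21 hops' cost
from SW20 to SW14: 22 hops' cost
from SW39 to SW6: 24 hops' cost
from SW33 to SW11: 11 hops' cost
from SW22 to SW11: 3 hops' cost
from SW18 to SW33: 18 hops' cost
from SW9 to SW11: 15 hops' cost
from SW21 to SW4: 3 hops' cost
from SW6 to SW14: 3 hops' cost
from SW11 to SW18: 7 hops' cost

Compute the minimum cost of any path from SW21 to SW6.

Settle nodes by increasing distance from SW21:
SW21: 0
SW4: 3  (via SW21)
SW31: 21  (via SW21)
SW9: 24  (via SW21)
SW18: 33  (via SW31)
SW11: 39  (via SW9)
SW14: 46  (via SW18)
SW33: 51  (via SW18)
SW6: 66  (via SW14)
Shortest route: SW21 → SW31 → SW18 → SW14 → SW6 = 66 hops' cost.

66 hops' cost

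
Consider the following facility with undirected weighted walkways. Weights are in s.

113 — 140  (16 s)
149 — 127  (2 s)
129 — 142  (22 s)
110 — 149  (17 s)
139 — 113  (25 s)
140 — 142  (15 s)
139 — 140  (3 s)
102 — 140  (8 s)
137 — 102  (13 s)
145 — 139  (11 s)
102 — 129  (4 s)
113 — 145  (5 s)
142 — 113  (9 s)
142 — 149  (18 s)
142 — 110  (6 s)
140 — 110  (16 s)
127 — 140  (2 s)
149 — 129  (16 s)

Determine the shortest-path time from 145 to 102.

Candidate routes:
145–139–140–102: 11+3+8 = 22
145–139–140–127–149–129–102: 11+3+2+2+16+4 = 38
145–113–142–140–102: 5+9+15+8 = 37
145–113–140–102: 5+16+8 = 29
The minimum is 22 s via 145–139–140–102.

22 s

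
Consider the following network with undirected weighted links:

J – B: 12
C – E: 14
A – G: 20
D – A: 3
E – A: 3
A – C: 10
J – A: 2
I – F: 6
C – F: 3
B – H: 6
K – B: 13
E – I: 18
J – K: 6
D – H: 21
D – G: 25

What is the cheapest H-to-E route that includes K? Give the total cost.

Best H to K: H → B → K costing 19
Best K to E: K → J → A → E costing 11
Total via K: 19 + 11 = 30.

30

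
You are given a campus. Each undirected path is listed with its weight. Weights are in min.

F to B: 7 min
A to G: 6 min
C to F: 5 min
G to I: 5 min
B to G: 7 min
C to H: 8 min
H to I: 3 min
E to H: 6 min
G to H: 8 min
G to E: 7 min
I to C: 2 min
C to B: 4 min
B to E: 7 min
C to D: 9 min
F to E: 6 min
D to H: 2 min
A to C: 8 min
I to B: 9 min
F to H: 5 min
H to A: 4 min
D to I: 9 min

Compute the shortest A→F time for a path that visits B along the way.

19 min

Best A to B: A → C → B costing 12
Best B to F: B → F costing 7
Total via B: 12 + 7 = 19 min.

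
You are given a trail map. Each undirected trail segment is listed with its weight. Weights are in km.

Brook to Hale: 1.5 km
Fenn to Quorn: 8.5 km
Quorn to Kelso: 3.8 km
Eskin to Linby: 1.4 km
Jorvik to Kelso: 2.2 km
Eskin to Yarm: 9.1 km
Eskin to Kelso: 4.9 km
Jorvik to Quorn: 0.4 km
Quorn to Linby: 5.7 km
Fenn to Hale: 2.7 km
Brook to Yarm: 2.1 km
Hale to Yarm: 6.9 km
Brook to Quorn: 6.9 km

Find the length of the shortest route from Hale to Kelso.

Shortest distances from Hale:
Hale: 0
Brook: 1.5  (via Hale)
Fenn: 2.7  (via Hale)
Yarm: 3.6  (via Brook)
Quorn: 8.4  (via Brook)
Jorvik: 8.8  (via Quorn)
Kelso: 11  (via Jorvik)
Shortest route: Hale → Brook → Quorn → Jorvik → Kelso = 11 km.

11 km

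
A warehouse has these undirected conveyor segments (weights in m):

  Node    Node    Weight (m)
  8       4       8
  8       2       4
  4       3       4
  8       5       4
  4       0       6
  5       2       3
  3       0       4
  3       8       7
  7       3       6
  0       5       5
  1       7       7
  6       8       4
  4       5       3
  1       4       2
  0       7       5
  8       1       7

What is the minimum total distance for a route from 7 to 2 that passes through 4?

15 m

Best 7 to 4: 7 → 1 → 4 costing 9
Shortest 4→2: 4 → 5 → 2 = 6
Total via 4: 9 + 6 = 15 m.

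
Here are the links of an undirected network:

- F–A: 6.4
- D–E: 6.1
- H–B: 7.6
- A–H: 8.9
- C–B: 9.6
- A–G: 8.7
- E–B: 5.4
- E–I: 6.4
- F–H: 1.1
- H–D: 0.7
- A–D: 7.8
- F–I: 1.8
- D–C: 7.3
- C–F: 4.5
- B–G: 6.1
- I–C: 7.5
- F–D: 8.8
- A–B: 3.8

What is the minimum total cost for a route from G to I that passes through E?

17.9

Shortest G→E: G → B → E = 11.5
Best E to I: E → I costing 6.4
Total via E: 11.5 + 6.4 = 17.9.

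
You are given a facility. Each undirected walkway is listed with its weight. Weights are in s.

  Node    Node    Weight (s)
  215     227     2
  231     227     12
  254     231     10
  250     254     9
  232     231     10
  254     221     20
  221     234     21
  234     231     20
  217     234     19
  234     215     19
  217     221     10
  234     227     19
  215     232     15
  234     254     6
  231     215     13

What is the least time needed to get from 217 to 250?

34 s

Running Dijkstra from 217:
217: 0
221: 10  (via 217)
234: 19  (via 217)
254: 25  (via 234)
250: 34  (via 254)
Shortest route: 217 → 234 → 254 → 250 = 34 s.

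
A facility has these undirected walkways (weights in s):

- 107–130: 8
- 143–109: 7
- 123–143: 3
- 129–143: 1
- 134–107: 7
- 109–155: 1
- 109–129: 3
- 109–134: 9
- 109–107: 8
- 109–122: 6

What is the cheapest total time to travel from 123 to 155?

Settle nodes by increasing distance from 123:
123: 0
143: 3  (via 123)
129: 4  (via 143)
109: 7  (via 129)
155: 8  (via 109)
Shortest route: 123–143–129–109–155 = 8 s.

8 s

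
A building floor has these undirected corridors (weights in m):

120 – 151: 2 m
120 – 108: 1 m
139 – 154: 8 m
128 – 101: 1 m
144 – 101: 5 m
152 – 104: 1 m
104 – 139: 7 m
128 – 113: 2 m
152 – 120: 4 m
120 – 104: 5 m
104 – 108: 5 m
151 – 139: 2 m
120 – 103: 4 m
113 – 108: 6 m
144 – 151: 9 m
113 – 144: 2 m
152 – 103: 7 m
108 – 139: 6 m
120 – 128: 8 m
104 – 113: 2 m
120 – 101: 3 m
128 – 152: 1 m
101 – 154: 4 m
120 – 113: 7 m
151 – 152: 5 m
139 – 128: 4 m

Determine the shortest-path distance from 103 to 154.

Candidate routes:
103 → 120 → 104 → 152 → 128 → 101 → 154: 4+5+1+1+1+4 = 16
103 → 152 → 128 → 101 → 154: 7+1+1+4 = 13
103 → 120 → 152 → 128 → 101 → 154: 4+4+1+1+4 = 14
103 → 120 → 101 → 154: 4+3+4 = 11
The minimum is 11 m via 103 → 120 → 101 → 154.

11 m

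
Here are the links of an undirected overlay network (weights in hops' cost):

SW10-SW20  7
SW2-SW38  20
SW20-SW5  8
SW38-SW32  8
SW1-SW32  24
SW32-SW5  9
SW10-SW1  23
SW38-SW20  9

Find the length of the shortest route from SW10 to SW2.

36 hops' cost

Shortest distances from SW10:
SW10: 0
SW20: 7  (via SW10)
SW5: 15  (via SW20)
SW38: 16  (via SW20)
SW1: 23  (via SW10)
SW32: 24  (via SW5)
SW2: 36  (via SW38)
Shortest route: SW10–SW20–SW38–SW2 = 36 hops' cost.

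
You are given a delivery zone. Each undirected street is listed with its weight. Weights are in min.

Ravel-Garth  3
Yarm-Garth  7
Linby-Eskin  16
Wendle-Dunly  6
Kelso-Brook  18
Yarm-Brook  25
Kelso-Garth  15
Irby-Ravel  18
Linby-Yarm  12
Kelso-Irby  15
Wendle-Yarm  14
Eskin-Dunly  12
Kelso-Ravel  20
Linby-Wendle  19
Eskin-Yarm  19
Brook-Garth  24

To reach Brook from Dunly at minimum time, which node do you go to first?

Wendle

Candidate routes:
Dunly → Wendle → Yarm → Brook: 6+14+25 = 45
Dunly → Wendle → Yarm → Garth → Brook: 6+14+7+24 = 51
The minimum is 45 min via Dunly → Wendle → Yarm → Brook.
So from Dunly the first move is to Wendle.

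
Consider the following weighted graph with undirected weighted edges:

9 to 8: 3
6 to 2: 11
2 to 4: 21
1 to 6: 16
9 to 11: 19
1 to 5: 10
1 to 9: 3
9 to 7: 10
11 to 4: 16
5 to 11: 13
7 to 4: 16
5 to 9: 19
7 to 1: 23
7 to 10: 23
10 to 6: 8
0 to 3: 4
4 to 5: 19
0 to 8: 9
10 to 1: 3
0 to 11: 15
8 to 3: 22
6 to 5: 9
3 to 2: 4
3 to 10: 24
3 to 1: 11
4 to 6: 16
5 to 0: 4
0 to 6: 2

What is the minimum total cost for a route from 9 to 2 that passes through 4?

Best 9 to 4: 9–7–4 costing 26
Best 4 to 2: 4–2 costing 21
Total via 4: 26 + 21 = 47.

47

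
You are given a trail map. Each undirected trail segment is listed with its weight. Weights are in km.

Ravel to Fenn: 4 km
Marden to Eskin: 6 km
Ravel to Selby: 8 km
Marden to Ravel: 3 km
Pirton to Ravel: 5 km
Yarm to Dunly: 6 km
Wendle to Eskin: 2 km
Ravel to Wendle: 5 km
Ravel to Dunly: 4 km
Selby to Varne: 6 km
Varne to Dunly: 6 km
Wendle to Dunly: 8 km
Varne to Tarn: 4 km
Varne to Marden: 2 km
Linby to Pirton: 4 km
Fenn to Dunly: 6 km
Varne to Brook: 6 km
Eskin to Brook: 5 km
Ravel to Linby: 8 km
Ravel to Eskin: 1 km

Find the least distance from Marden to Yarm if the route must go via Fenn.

19 km

Best Marden to Fenn: Marden → Ravel → Fenn costing 7
Best Fenn to Yarm: Fenn → Dunly → Yarm costing 12
Total via Fenn: 7 + 12 = 19 km.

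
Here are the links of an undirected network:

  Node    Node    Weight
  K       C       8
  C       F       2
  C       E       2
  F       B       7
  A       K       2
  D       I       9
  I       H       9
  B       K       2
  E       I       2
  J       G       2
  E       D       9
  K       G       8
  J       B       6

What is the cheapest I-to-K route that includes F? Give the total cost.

Shortest I→F: I–E–C–F = 6
Shortest F→K: F–B–K = 9
Total via F: 6 + 9 = 15.

15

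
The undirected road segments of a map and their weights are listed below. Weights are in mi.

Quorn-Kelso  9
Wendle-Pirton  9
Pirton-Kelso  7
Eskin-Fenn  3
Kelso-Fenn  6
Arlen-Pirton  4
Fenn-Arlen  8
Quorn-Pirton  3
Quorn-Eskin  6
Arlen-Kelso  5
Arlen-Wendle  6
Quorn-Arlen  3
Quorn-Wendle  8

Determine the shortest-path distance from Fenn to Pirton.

Running Dijkstra from Fenn:
Fenn: 0
Eskin: 3  (via Fenn)
Kelso: 6  (via Fenn)
Arlen: 8  (via Fenn)
Quorn: 9  (via Eskin)
Pirton: 12  (via Arlen)
Shortest route: Fenn → Arlen → Pirton = 12 mi.

12 mi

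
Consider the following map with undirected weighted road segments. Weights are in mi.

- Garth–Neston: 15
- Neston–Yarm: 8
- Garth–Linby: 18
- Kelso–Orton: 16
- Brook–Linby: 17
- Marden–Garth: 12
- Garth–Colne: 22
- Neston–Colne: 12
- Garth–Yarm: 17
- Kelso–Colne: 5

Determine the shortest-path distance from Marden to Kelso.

39 mi

Running Dijkstra from Marden:
Marden: 0
Garth: 12  (via Marden)
Neston: 27  (via Garth)
Yarm: 29  (via Garth)
Linby: 30  (via Garth)
Colne: 34  (via Garth)
Kelso: 39  (via Colne)
Shortest route: Marden–Garth–Colne–Kelso = 39 mi.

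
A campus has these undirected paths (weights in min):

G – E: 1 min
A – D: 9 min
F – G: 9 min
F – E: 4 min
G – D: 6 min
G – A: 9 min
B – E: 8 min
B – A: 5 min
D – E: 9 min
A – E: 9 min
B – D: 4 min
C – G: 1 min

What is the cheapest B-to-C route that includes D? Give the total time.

Shortest B→D: B–D = 4
Best D to C: D–G–C costing 7
Total via D: 4 + 7 = 11 min.

11 min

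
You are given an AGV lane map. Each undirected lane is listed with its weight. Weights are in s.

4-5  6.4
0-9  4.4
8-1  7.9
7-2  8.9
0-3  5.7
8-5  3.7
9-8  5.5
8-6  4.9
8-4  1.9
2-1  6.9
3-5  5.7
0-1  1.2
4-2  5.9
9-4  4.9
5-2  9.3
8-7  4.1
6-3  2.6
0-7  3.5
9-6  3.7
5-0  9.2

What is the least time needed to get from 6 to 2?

Shortest distances from 6:
6: 0
3: 2.6  (via 6)
9: 3.7  (via 6)
8: 4.9  (via 6)
4: 6.8  (via 8)
0: 8.1  (via 9)
5: 8.3  (via 3)
7: 9  (via 8)
1: 9.3  (via 0)
2: 12.7  (via 4)
Shortest route: 6 → 8 → 4 → 2 = 12.7 s.

12.7 s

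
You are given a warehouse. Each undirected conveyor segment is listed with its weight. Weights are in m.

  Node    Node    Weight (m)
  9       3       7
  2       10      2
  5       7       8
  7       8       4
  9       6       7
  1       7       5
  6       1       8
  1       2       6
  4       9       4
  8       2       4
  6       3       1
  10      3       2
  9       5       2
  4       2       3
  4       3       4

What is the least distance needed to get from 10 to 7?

Shortest distances from 10:
10: 0
2: 2  (via 10)
3: 2  (via 10)
6: 3  (via 3)
4: 5  (via 2)
8: 6  (via 2)
1: 8  (via 2)
9: 9  (via 3)
7: 10  (via 8)
Shortest route: 10 → 2 → 8 → 7 = 10 m.

10 m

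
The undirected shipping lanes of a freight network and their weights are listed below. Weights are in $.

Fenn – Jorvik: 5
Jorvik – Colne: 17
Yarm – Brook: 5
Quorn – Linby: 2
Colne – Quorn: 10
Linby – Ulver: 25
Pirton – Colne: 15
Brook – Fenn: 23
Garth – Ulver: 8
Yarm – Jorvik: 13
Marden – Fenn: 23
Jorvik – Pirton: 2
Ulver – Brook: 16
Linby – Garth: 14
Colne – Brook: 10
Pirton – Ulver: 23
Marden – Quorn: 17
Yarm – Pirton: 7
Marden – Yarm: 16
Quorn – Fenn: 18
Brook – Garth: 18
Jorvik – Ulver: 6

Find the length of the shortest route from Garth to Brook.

Enumerating some paths:
Garth - Brook: 18 = 18
Garth - Ulver - Brook: 8+16 = 24
Cheapest is Garth - Brook at $18.

$18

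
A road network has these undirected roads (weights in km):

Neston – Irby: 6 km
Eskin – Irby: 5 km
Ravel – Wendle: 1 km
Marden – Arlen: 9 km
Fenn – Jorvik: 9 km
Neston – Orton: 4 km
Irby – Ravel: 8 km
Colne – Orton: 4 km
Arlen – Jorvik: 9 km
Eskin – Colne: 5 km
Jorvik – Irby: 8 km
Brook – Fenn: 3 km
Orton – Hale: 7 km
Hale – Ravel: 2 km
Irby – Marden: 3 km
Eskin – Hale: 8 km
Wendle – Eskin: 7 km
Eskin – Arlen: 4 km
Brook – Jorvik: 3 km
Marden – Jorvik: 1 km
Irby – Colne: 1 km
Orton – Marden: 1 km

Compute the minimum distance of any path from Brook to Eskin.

12 km

Settle nodes by increasing distance from Brook:
Brook: 0
Fenn: 3  (via Brook)
Jorvik: 3  (via Brook)
Marden: 4  (via Jorvik)
Orton: 5  (via Marden)
Irby: 7  (via Marden)
Colne: 8  (via Irby)
Neston: 9  (via Orton)
Hale: 12  (via Orton)
Arlen: 12  (via Jorvik)
Eskin: 12  (via Irby)
Shortest route: Brook–Jorvik–Marden–Irby–Eskin = 12 km.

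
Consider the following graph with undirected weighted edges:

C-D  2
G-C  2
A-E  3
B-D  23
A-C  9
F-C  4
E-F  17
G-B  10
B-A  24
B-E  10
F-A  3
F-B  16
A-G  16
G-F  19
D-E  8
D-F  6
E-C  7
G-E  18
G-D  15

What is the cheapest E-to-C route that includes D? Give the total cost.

10

Best E to D: E–D costing 8
Best D to C: D–C costing 2
Total via D: 8 + 2 = 10.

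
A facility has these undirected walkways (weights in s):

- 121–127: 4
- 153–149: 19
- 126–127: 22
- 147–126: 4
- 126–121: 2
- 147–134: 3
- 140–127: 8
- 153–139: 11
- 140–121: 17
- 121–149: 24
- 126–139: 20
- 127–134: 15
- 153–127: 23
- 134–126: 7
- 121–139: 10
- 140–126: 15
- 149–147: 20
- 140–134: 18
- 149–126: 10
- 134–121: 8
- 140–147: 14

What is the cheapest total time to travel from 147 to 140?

Candidate routes:
147 → 126 → 121 → 127 → 140: 4+2+4+8 = 18
147 → 140: 14 = 14
The minimum is 14 s via 147 → 140.

14 s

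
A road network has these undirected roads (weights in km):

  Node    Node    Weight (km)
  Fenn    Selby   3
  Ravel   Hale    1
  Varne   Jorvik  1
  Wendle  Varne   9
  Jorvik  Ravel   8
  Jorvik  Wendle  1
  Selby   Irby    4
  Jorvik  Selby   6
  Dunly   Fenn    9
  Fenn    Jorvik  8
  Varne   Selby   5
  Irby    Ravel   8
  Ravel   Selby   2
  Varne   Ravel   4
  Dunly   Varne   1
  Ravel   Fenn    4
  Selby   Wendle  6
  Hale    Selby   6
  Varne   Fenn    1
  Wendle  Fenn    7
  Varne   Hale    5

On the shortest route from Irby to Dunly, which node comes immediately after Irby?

Compare a few routes:
Irby–Selby–Fenn–Varne–Dunly: 4+3+1+1 = 9
Irby–Selby–Varne–Dunly: 4+5+1 = 10
Cheapest is Irby–Selby–Fenn–Varne–Dunly at 9 km.
So from Irby the first move is to Selby.

Selby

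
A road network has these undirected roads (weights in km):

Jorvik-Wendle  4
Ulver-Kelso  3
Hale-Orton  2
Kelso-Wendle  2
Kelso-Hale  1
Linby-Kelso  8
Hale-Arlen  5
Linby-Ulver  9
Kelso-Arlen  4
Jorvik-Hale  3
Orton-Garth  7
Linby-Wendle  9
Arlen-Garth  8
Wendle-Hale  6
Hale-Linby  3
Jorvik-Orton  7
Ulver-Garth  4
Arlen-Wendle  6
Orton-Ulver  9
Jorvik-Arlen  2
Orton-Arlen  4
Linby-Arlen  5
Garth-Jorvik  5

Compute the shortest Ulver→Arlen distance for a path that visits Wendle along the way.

Shortest Ulver→Wendle: Ulver–Kelso–Wendle = 5
Best Wendle to Arlen: Wendle–Arlen costing 6
Total via Wendle: 5 + 6 = 11 km.

11 km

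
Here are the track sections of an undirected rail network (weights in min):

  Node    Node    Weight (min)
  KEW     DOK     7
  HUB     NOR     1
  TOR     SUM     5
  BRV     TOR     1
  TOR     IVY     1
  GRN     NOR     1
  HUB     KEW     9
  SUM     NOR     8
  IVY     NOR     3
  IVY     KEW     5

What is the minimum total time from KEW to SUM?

11 min

Enumerating some paths:
KEW–HUB–NOR–IVY–TOR–SUM: 9+1+3+1+5 = 19
KEW–HUB–NOR–SUM: 9+1+8 = 18
KEW–IVY–NOR–SUM: 5+3+8 = 16
KEW–IVY–TOR–SUM: 5+1+5 = 11
Cheapest is KEW–IVY–TOR–SUM at 11 min.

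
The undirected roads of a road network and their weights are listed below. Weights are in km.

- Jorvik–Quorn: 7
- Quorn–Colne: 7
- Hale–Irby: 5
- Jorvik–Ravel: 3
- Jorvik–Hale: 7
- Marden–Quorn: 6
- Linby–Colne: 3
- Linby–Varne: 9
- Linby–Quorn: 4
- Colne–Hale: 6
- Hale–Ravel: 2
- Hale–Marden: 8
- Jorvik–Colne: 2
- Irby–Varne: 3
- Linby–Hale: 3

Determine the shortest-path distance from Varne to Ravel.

10 km

Settle nodes by increasing distance from Varne:
Varne: 0
Irby: 3  (via Varne)
Hale: 8  (via Irby)
Linby: 9  (via Varne)
Ravel: 10  (via Hale)
Shortest route: Varne → Irby → Hale → Ravel = 10 km.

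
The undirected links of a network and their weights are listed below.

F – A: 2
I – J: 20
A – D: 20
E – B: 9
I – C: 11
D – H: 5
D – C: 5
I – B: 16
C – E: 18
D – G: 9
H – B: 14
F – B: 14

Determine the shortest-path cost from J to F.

Compare a few routes:
J - I - B - F: 20+16+14 = 50
J - I - C - D - H - B - F: 20+11+5+5+14+14 = 69
J - I - C - D - A - F: 20+11+5+20+2 = 58
The minimum is 50 via J - I - B - F.

50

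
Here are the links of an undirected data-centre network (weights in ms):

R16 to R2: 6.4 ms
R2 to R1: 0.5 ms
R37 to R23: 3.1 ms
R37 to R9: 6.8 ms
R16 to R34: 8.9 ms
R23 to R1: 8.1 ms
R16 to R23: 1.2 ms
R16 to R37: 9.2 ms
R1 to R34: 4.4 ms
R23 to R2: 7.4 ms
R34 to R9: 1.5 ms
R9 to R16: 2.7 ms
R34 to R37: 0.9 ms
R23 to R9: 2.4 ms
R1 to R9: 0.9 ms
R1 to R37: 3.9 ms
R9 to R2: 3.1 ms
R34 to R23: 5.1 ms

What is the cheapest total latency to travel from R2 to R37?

3.8 ms

Enumerating some paths:
R2 → R1 → R9 → R34 → R37: 0.5+0.9+1.5+0.9 = 3.8
R2 → R1 → R37: 0.5+3.9 = 4.4
Cheapest is R2 → R1 → R9 → R34 → R37 at 3.8 ms.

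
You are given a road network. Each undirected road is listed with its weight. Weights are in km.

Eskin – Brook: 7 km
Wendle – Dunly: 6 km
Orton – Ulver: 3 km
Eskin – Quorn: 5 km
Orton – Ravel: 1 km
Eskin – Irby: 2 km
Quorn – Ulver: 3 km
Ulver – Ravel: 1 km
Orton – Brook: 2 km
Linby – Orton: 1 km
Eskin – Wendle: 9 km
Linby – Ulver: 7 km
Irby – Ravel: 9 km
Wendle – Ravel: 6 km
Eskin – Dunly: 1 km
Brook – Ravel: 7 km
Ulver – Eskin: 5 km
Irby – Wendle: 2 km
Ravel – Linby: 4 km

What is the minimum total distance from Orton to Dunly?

8 km

Compare a few routes:
Orton → Ulver → Eskin → Dunly: 3+5+1 = 9
Orton → Ravel → Ulver → Eskin → Dunly: 1+1+5+1 = 8
The minimum is 8 km via Orton → Ravel → Ulver → Eskin → Dunly.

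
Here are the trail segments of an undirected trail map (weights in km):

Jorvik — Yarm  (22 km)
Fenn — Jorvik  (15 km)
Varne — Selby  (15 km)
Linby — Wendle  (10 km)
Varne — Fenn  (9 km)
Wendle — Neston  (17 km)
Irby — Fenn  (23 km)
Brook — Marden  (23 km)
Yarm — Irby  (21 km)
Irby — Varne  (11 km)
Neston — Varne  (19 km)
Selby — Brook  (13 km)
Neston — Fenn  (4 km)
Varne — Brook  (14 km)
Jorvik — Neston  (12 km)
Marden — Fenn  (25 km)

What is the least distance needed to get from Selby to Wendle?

Settle nodes by increasing distance from Selby:
Selby: 0
Brook: 13  (via Selby)
Varne: 15  (via Selby)
Fenn: 24  (via Varne)
Irby: 26  (via Varne)
Neston: 28  (via Fenn)
Marden: 36  (via Brook)
Jorvik: 39  (via Fenn)
Wendle: 45  (via Neston)
Shortest route: Selby → Varne → Fenn → Neston → Wendle = 45 km.

45 km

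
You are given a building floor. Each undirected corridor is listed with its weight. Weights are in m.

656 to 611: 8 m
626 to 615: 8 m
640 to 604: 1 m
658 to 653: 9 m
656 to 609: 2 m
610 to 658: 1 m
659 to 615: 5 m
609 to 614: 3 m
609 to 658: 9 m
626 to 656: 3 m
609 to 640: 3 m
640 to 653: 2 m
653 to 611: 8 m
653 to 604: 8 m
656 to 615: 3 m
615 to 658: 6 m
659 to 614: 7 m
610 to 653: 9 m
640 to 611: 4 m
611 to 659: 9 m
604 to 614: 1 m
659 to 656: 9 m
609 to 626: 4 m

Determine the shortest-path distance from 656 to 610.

10 m

Running Dijkstra from 656:
656: 0
609: 2  (via 656)
626: 3  (via 656)
615: 3  (via 656)
640: 5  (via 609)
614: 5  (via 609)
604: 6  (via 640)
653: 7  (via 640)
611: 8  (via 656)
659: 8  (via 615)
658: 9  (via 615)
610: 10  (via 658)
Shortest route: 656–615–658–610 = 10 m.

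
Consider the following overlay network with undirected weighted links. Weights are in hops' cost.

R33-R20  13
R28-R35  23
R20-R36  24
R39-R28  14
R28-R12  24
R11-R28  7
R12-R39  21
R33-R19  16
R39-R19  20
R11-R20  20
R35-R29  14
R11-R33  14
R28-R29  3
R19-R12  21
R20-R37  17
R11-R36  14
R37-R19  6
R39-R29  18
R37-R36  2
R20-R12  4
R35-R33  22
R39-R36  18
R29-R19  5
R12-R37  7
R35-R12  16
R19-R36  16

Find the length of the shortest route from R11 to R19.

Compare a few routes:
R11–R36–R37–R19: 14+2+6 = 22
R11–R36–R19: 14+16 = 30
R11–R33–R19: 14+16 = 30
R11–R28–R29–R19: 7+3+5 = 15
The minimum is 15 hops' cost via R11–R28–R29–R19.

15 hops' cost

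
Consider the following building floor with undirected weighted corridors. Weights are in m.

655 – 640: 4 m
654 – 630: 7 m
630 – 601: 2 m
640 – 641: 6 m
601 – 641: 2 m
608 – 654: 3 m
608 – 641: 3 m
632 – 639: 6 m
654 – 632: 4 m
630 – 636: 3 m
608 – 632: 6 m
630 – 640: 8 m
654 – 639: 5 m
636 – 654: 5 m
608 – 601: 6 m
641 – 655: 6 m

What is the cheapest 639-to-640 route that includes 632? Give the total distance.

Shortest 639→632: 639 → 632 = 6
Shortest 632→640: 632 → 608 → 641 → 640 = 15
Total via 632: 6 + 15 = 21 m.

21 m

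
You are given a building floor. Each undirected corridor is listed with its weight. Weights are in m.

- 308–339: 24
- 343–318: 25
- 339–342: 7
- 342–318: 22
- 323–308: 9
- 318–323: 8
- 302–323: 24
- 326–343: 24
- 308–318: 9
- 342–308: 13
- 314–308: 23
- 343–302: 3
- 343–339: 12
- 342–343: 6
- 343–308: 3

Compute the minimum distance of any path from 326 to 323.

36 m

Compare a few routes:
326 - 343 - 308 - 323: 24+3+9 = 36
326 - 343 - 308 - 318 - 323: 24+3+9+8 = 44
326 - 343 - 302 - 323: 24+3+24 = 51
Cheapest is 326 - 343 - 308 - 323 at 36 m.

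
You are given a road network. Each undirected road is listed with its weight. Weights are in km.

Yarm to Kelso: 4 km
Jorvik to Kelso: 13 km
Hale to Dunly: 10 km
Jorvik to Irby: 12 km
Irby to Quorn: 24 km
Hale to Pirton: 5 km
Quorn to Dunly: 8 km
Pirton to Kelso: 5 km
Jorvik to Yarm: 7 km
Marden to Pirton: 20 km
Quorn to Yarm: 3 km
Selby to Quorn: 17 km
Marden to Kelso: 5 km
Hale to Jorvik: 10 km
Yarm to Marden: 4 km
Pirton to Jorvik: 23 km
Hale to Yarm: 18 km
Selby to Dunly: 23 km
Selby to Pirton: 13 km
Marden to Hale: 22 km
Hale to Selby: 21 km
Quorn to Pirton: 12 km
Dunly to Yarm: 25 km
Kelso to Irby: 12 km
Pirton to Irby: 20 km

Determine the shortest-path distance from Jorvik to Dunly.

18 km

Running Dijkstra from Jorvik:
Jorvik: 0
Yarm: 7  (via Jorvik)
Quorn: 10  (via Yarm)
Hale: 10  (via Jorvik)
Marden: 11  (via Yarm)
Kelso: 11  (via Yarm)
Irby: 12  (via Jorvik)
Pirton: 15  (via Hale)
Dunly: 18  (via Quorn)
Shortest route: Jorvik–Yarm–Quorn–Dunly = 18 km.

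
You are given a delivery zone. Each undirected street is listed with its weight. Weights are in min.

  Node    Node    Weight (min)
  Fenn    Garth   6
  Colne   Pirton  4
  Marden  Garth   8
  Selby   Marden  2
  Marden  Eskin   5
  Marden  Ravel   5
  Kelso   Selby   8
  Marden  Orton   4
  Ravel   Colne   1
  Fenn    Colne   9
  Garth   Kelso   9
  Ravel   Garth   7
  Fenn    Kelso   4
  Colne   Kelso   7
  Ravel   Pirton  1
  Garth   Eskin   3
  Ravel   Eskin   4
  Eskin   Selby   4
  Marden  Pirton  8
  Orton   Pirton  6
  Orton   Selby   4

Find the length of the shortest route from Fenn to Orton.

16 min

Compare a few routes:
Fenn → Colne → Ravel → Pirton → Orton: 9+1+1+6 = 17
Fenn → Kelso → Selby → Orton: 4+8+4 = 16
The minimum is 16 min via Fenn → Kelso → Selby → Orton.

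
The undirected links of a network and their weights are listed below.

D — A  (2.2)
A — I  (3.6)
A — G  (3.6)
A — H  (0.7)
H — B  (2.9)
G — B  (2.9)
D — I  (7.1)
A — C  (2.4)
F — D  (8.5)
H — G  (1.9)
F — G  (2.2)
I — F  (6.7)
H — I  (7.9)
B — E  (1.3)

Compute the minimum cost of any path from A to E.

4.9

Shortest distances from A:
A: 0
H: 0.7  (via A)
D: 2.2  (via A)
C: 2.4  (via A)
G: 2.6  (via H)
B: 3.6  (via H)
I: 3.6  (via A)
F: 4.8  (via G)
E: 4.9  (via B)
Shortest route: A–H–B–E = 4.9.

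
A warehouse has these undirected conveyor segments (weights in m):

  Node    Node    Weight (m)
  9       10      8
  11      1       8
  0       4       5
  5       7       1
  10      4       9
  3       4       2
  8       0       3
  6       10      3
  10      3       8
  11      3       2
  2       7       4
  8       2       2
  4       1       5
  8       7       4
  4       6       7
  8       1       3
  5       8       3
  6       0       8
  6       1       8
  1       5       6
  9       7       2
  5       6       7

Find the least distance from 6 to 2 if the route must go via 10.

Shortest 6→10: 6 → 10 = 3
Shortest 10→2: 10 → 9 → 7 → 2 = 14
Total via 10: 3 + 14 = 17 m.

17 m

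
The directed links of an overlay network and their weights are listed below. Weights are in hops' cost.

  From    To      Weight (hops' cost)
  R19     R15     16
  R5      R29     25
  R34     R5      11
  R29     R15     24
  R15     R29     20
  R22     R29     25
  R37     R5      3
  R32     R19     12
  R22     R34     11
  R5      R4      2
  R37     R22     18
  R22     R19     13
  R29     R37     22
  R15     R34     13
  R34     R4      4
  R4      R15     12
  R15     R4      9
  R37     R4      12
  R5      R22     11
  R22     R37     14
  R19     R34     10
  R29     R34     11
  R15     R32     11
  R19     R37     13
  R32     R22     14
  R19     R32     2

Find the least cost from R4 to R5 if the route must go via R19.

51 hops' cost

Shortest R4→R19: R4 → R15 → R32 → R19 = 35
Best R19 to R5: R19 → R37 → R5 costing 16
Total via R19: 35 + 16 = 51 hops' cost.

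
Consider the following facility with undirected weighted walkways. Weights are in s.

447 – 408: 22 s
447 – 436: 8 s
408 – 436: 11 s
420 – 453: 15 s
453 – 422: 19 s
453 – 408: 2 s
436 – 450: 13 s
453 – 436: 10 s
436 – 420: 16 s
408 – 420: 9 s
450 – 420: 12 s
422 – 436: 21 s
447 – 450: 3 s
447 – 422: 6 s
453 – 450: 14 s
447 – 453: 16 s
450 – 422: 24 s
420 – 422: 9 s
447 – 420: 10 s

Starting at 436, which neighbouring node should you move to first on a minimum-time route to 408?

408

Enumerating some paths:
436 - 453 - 408: 10+2 = 12
436 - 408: 11 = 11
The minimum is 11 s via 436 - 408.
So from 436 the first move is to 408.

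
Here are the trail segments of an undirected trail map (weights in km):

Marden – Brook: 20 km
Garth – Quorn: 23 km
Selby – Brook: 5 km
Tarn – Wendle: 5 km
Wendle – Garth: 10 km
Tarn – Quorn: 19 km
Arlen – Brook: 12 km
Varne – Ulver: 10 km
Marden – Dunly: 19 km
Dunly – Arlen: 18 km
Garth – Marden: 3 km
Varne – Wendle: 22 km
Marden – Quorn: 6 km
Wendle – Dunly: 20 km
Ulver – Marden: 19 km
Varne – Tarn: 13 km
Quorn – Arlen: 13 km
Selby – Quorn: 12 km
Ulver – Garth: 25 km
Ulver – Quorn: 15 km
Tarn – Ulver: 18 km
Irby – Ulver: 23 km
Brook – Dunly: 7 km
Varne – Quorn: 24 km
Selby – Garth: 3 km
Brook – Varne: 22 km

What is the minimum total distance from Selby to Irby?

Compare a few routes:
Selby–Garth–Marden–Quorn–Ulver–Irby: 3+3+6+15+23 = 50
Selby–Quorn–Ulver–Irby: 12+15+23 = 50
Selby–Garth–Marden–Ulver–Irby: 3+3+19+23 = 48
The minimum is 48 km via Selby–Garth–Marden–Ulver–Irby.

48 km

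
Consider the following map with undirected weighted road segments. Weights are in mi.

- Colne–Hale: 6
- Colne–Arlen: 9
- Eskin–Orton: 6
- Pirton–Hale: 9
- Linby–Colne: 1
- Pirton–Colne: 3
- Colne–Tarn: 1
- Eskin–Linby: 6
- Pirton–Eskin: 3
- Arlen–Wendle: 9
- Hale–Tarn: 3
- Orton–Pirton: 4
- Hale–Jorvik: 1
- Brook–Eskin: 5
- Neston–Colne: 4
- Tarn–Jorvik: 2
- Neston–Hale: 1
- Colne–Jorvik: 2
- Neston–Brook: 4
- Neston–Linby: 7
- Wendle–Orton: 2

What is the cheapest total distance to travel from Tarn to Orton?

Compare a few routes:
Tarn–Colne–Pirton–Orton: 1+3+4 = 8
Tarn–Jorvik–Colne–Pirton–Orton: 2+2+3+4 = 11
Cheapest is Tarn–Colne–Pirton–Orton at 8 mi.

8 mi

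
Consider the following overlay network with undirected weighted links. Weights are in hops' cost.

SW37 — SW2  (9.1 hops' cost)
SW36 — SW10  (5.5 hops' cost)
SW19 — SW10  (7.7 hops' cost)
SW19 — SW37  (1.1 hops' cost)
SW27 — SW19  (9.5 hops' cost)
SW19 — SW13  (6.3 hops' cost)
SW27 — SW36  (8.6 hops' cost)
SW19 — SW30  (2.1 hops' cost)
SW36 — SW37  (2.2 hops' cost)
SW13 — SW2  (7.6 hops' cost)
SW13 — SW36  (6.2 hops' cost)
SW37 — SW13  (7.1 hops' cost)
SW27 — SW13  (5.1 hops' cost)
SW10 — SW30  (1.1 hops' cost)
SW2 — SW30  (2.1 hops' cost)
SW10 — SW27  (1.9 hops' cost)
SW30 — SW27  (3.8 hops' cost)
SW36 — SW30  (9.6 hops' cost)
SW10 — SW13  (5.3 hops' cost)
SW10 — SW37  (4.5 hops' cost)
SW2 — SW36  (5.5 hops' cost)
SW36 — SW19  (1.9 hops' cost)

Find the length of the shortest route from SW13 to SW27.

Shortest distances from SW13:
SW13: 0
SW27: 5.1  (via SW13)
Shortest route: SW13 → SW27 = 5.1 hops' cost.

5.1 hops' cost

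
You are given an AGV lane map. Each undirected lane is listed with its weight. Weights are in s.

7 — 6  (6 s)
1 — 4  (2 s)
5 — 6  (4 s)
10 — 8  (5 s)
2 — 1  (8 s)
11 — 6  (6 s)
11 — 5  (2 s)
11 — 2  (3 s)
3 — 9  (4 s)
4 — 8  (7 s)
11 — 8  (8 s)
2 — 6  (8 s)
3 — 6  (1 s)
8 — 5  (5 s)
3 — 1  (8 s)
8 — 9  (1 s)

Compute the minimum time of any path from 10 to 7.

Candidate routes:
10 - 8 - 5 - 11 - 6 - 7: 5+5+2+6+6 = 24
10 - 8 - 5 - 6 - 7: 5+5+4+6 = 20
10 - 8 - 9 - 3 - 6 - 7: 5+1+4+1+6 = 17
Cheapest is 10 - 8 - 9 - 3 - 6 - 7 at 17 s.

17 s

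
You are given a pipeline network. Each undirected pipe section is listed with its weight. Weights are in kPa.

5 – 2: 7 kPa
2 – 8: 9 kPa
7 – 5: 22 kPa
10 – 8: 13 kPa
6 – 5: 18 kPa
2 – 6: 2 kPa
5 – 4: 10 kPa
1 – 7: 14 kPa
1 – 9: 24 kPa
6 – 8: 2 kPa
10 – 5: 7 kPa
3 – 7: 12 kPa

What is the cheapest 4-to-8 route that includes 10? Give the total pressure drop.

Best 4 to 10: 4–5–10 costing 17
Shortest 10→8: 10–8 = 13
Total via 10: 17 + 13 = 30 kPa.

30 kPa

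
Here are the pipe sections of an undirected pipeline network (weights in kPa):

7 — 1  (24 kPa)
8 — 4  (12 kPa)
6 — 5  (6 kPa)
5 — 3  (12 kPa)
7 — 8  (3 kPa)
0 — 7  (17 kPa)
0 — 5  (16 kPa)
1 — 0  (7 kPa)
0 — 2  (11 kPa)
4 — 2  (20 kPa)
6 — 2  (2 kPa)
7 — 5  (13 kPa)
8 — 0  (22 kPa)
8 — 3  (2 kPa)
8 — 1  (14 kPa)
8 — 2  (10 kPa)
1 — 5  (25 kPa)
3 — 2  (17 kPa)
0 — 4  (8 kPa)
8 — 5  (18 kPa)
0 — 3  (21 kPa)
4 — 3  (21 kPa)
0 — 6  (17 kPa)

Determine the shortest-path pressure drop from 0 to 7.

Candidate routes:
0–7: 17 = 17
0–2–8–7: 11+10+3 = 24
0–1–8–7: 7+14+3 = 24
0–4–8–7: 8+12+3 = 23
Cheapest is 0–7 at 17 kPa.

17 kPa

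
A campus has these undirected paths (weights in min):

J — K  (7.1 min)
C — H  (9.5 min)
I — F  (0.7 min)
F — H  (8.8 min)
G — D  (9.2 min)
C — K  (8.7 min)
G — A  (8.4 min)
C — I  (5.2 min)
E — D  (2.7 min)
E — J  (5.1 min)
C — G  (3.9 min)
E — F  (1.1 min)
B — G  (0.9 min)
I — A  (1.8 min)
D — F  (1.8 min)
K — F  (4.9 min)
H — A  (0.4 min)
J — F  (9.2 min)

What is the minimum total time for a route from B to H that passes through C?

Shortest B→C: B–G–C = 4.8
Shortest C→H: C–I–A–H = 7.4
Total via C: 4.8 + 7.4 = 12.2 min.

12.2 min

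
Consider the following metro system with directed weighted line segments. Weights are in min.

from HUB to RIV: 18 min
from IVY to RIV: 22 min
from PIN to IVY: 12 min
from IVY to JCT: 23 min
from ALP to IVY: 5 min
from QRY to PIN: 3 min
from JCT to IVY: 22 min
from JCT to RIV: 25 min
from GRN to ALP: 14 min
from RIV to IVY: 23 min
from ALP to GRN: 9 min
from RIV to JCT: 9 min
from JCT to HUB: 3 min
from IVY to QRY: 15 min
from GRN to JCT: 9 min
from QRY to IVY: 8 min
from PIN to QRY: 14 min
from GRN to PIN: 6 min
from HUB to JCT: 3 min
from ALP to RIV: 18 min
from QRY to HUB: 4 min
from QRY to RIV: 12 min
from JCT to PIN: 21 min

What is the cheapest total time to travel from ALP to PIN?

15 min

Shortest distances from ALP:
ALP: 0
IVY: 5  (via ALP)
GRN: 9  (via ALP)
PIN: 15  (via GRN)
Shortest route: ALP → GRN → PIN = 15 min.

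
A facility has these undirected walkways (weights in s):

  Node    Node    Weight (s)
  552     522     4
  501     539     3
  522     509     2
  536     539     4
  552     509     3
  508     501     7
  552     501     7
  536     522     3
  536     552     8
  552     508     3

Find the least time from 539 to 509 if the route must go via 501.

13 s

Best 539 to 501: 539 → 501 costing 3
Best 501 to 509: 501 → 552 → 509 costing 10
Total via 501: 3 + 10 = 13 s.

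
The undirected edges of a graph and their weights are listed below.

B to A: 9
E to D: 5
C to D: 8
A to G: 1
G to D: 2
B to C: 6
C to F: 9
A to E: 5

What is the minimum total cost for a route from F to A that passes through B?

24

Best F to B: F–C–B costing 15
Best B to A: B–A costing 9
Total via B: 15 + 9 = 24.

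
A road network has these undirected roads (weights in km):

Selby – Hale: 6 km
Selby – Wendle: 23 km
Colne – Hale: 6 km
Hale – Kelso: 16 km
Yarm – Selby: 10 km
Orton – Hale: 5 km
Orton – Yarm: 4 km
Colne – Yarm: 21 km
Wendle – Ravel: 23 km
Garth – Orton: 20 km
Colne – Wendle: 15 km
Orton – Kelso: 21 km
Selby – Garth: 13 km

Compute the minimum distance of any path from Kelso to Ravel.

Running Dijkstra from Kelso:
Kelso: 0
Hale: 16  (via Kelso)
Orton: 21  (via Kelso)
Selby: 22  (via Hale)
Colne: 22  (via Hale)
Yarm: 25  (via Orton)
Garth: 35  (via Selby)
Wendle: 37  (via Colne)
Ravel: 60  (via Wendle)
Shortest route: Kelso → Hale → Colne → Wendle → Ravel = 60 km.

60 km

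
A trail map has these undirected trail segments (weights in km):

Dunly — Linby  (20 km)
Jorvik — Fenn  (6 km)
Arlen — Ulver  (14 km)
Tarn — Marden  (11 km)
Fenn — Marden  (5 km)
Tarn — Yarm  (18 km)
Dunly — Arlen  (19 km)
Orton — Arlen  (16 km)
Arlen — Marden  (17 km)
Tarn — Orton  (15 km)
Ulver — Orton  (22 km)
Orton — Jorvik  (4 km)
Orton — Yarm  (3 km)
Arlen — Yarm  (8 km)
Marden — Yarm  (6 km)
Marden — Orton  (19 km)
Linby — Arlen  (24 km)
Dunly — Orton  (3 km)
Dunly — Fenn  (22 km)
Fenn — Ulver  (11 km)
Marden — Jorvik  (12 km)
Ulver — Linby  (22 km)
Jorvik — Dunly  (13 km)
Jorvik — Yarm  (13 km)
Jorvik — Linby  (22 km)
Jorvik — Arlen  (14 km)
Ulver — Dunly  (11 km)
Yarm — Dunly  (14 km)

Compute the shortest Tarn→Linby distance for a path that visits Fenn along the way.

44 km

Shortest Tarn→Fenn: Tarn–Marden–Fenn = 16
Best Fenn to Linby: Fenn–Jorvik–Linby costing 28
Total via Fenn: 16 + 28 = 44 km.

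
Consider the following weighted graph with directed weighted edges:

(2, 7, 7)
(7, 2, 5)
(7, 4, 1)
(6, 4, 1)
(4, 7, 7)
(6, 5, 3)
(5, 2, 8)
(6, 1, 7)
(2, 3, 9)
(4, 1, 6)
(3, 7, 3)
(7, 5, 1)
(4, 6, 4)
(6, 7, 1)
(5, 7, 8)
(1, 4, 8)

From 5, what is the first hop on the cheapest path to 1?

Compare a few routes:
5–7–4–1: 8+1+6 = 15
5–7–4–6–1: 8+1+4+7 = 20
Cheapest is 5–7–4–1 at 15.
So from 5 the first move is to 7.

7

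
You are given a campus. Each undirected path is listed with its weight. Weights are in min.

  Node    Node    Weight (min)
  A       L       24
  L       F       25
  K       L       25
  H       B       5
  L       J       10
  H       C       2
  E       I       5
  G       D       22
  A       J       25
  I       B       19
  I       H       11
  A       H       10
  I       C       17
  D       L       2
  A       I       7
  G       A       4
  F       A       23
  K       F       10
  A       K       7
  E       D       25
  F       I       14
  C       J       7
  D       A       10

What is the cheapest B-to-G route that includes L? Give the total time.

40 min

Shortest B→L: B → H → C → J → L = 24
Best L to G: L → D → A → G costing 16
Total via L: 24 + 16 = 40 min.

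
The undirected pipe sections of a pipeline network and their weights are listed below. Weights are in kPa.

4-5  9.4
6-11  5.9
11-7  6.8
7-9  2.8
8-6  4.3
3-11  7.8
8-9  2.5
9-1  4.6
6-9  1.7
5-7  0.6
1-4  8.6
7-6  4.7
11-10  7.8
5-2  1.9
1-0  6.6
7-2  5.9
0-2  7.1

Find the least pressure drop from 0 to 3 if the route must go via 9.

26.6 kPa

Shortest 0→9: 0 → 1 → 9 = 11.2
Shortest 9→3: 9 → 6 → 11 → 3 = 15.4
Total via 9: 11.2 + 15.4 = 26.6 kPa.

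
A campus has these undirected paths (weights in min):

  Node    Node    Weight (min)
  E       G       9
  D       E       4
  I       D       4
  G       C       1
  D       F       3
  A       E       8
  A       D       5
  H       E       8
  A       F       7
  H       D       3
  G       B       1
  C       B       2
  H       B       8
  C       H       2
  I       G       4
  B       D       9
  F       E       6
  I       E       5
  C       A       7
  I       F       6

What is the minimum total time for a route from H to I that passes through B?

9 min

Shortest H→B: H–C–B = 4
Shortest B→I: B–G–I = 5
Total via B: 4 + 5 = 9 min.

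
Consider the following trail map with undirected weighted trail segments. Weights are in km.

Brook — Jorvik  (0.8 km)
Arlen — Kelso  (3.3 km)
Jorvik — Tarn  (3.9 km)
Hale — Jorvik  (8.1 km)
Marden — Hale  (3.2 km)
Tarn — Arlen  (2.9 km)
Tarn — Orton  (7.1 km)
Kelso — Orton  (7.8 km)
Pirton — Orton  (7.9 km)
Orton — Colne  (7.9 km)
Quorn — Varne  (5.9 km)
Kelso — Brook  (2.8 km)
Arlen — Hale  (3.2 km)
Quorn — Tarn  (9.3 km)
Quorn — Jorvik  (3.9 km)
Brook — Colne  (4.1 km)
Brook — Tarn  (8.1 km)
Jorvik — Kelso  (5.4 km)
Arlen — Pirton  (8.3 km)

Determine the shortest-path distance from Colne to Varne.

Running Dijkstra from Colne:
Colne: 0
Brook: 4.1  (via Colne)
Jorvik: 4.9  (via Brook)
Kelso: 6.9  (via Brook)
Orton: 7.9  (via Colne)
Tarn: 8.8  (via Jorvik)
Quorn: 8.8  (via Jorvik)
Arlen: 10.2  (via Kelso)
Hale: 13  (via Jorvik)
Varne: 14.7  (via Quorn)
Shortest route: Colne–Brook–Jorvik–Quorn–Varne = 14.7 km.

14.7 km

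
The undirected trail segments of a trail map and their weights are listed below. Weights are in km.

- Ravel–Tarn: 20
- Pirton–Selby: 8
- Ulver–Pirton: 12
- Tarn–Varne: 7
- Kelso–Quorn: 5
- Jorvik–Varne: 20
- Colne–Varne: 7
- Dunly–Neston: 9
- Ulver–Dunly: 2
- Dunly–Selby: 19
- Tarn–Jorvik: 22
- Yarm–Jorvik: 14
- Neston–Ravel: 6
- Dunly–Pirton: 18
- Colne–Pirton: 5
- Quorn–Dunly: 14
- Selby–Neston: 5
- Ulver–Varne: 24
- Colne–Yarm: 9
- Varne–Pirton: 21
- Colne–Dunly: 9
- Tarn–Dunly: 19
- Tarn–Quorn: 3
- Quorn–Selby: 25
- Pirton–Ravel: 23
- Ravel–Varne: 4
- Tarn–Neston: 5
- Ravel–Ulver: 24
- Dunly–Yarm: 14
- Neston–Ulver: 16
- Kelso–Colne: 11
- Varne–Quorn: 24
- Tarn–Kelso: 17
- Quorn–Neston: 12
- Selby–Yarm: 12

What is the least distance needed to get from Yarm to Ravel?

Running Dijkstra from Yarm:
Yarm: 0
Colne: 9  (via Yarm)
Selby: 12  (via Yarm)
Pirton: 14  (via Colne)
Dunly: 14  (via Yarm)
Jorvik: 14  (via Yarm)
Varne: 16  (via Colne)
Ulver: 16  (via Dunly)
Neston: 17  (via Selby)
Ravel: 20  (via Varne)
Shortest route: Yarm–Colne–Varne–Ravel = 20 km.

20 km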